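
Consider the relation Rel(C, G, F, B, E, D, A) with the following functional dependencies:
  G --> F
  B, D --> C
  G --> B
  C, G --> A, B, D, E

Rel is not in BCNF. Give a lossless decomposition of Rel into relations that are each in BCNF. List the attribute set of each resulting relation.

Candidate keys of the original relation: {C, G}, {D, G}.
{A, B, C, D, E, F, G}: {G} determines {B, F, G} here but is not a superkey — split on G --> B, F, giving {B, F, G} and {A, C, D, E, G}.
{B, F, G} is in BCNF.
{A, C, D, E, G} is in BCNF.

{A, C, D, E, G}; {B, F, G}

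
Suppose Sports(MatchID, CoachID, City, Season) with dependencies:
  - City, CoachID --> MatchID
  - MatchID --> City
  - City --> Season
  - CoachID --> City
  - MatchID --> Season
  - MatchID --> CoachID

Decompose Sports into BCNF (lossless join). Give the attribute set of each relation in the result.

{City, CoachID, MatchID}; {City, Season}

Candidate keys of the original relation: {CoachID}, {MatchID}.
{City, CoachID, MatchID, Season}: {City} determines {City, Season} here but is not a superkey — split on City --> Season, giving {City, Season} and {City, CoachID, MatchID}.
{City, Season} is in BCNF.
{City, CoachID, MatchID} is in BCNF.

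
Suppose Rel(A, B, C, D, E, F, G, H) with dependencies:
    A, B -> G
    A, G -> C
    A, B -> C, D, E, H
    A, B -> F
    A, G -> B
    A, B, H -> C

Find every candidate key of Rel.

{A, B}, {A, G}

No FD produces {A}, so it must be in every candidate key.
{A, B} is a candidate key since {A, B}⁺ = {A, B, C, D, E, F, G, H} covers every attribute.
{A, G} is a candidate key since {A, G}⁺ = {A, B, C, D, E, F, G, H} covers every attribute.
These are minimal and exhaustive — every other superkey contains one of them.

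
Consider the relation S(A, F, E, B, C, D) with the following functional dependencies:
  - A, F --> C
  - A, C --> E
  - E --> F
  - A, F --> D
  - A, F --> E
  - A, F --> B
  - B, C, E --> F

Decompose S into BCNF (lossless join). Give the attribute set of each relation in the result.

{A, B, C, D, E}; {E, F}

Candidate keys of the original relation: {A, C}, {A, E}, {A, F}.
In {A, B, C, D, E, F}, {E} is not a superkey ({E}⁺ restricted to this set is {E, F}), so split on E --> F into {E, F} and {A, B, C, D, E}.
{E, F}: every determinant is a superkey — BCNF.
{A, B, C, D, E}: every determinant is a superkey — BCNF.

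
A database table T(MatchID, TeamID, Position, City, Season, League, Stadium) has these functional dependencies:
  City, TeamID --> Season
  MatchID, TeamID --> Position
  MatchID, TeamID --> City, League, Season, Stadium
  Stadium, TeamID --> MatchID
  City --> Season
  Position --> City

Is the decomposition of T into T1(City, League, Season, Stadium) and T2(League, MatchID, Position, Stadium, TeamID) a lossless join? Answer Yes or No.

The shared attributes are {League, Stadium} and {League, Stadium}⁺ = {League, Stadium}.
The closure covers neither T1 nor T2 entirely; the join is not lossless.

No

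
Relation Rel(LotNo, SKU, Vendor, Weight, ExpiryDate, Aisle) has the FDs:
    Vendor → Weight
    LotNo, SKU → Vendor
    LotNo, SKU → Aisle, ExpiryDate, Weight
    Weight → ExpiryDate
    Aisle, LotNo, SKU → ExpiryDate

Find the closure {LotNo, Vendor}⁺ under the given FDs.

{ExpiryDate, LotNo, Vendor, Weight}

Start with {LotNo, Vendor}.
Vendor → Weight applies; add {Weight} → now {LotNo, Vendor, Weight}.
Weight → ExpiryDate applies; add {ExpiryDate} → now {ExpiryDate, LotNo, Vendor, Weight}.
No further FD applies.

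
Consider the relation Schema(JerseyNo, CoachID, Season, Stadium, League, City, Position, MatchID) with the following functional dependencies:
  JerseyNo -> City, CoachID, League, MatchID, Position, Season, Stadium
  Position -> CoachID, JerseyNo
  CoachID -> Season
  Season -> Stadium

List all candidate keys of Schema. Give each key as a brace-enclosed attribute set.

{JerseyNo}, {Position}

{JerseyNo} is a candidate key since {JerseyNo}⁺ = {City, CoachID, JerseyNo, League, MatchID, Position, Season, Stadium} covers every attribute.
{Position} is a candidate key since {Position}⁺ = {City, CoachID, JerseyNo, League, MatchID, Position, Season, Stadium} covers every attribute.
Any other superkey properly contains one of these, so there are no further candidate keys.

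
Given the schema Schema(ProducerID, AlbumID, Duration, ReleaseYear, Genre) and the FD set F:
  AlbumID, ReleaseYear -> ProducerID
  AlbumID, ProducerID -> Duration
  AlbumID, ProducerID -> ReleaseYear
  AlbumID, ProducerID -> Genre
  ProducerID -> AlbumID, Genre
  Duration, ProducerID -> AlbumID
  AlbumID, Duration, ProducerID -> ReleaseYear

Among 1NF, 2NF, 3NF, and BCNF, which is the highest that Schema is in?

BCNF

Candidate keys: {AlbumID, ReleaseYear}, {ProducerID}. Prime attributes: {AlbumID, ProducerID, ReleaseYear}.
The left-hand side of every FD is a superkey, so BCNF is satisfied.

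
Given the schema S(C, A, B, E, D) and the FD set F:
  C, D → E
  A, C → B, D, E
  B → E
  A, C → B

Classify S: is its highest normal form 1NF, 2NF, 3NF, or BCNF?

Candidate key: {A, C}. Prime attributes: {A, C}.
C, D → E breaks BCNF: {C, D}⁺ = {C, D, E}, so {C, D} is not a superkey.
Because {E} is non-prime and the left side of C, D → E is not a superkey, the relation is not in 3NF.
No non-prime attribute depends on a proper subset of any candidate key, so 2NF holds.

2NF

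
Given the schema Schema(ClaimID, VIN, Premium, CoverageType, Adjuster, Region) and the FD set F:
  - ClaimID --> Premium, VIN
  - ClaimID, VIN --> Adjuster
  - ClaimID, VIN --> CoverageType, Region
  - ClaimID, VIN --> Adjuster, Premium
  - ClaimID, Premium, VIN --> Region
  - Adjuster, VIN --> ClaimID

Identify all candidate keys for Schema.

Closure of {ClaimID} is {Adjuster, ClaimID, CoverageType, Premium, Region, VIN}, the whole schema; {ClaimID} is a candidate key.
Closure of {Adjuster, VIN} is {Adjuster, ClaimID, CoverageType, Premium, Region, VIN}, the whole schema; {Adjuster, VIN} is a candidate key.
These are minimal and exhaustive — every other superkey contains one of them.

{Adjuster, VIN}, {ClaimID}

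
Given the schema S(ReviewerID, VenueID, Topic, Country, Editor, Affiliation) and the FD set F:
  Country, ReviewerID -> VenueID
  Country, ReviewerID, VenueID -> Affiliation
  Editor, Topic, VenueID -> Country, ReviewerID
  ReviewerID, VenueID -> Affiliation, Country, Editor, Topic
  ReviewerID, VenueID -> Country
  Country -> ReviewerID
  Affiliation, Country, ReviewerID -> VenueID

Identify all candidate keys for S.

{Country}⁺ = {Affiliation, Country, Editor, ReviewerID, Topic, VenueID} — all of the relation — so {Country} is a candidate key.
{ReviewerID, VenueID}⁺ = {Affiliation, Country, Editor, ReviewerID, Topic, VenueID} — all of the relation — so {ReviewerID, VenueID} is a candidate key.
{Editor, Topic, VenueID}⁺ = {Affiliation, Country, Editor, ReviewerID, Topic, VenueID} — all of the relation — so {Editor, Topic, VenueID} is a candidate key.
Any other superkey properly contains one of these, so there are no further candidate keys.

{Country}, {Editor, Topic, VenueID}, {ReviewerID, VenueID}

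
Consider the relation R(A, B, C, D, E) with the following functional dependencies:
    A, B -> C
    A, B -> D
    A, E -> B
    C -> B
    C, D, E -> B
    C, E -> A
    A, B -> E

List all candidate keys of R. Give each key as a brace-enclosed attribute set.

Closure of {A, B} is {A, B, C, D, E}, the whole schema; {A, B} is a candidate key.
Closure of {A, C} is {A, B, C, D, E}, the whole schema; {A, C} is a candidate key.
Closure of {A, E} is {A, B, C, D, E}, the whole schema; {A, E} is a candidate key.
Closure of {C, E} is {A, B, C, D, E}, the whole schema; {C, E} is a candidate key.
These are minimal and exhaustive — every other superkey contains one of them.

{A, B}, {A, C}, {A, E}, {C, E}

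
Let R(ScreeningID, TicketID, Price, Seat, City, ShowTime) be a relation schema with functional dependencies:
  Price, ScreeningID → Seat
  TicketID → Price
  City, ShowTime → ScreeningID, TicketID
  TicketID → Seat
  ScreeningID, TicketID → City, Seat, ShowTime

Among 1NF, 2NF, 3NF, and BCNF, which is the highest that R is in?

Candidate keys: {City, ShowTime}, {ScreeningID, TicketID}. Prime attributes: {City, ScreeningID, ShowTime, TicketID}.
For Price, ScreeningID → Seat we have {Price, ScreeningID}⁺ = {Price, ScreeningID, Seat}; {Price, ScreeningID} is not a superkey, so BCNF fails.
Price, ScreeningID → Seat determines the non-prime attribute {Seat} from a non-superkey — 3NF is violated.
{TicketID} is a proper subset of the key {ScreeningID, TicketID}, and {TicketID}⁺ contains the non-prime attributes {Price, Seat} — a partial dependency, so 2NF is violated.

1NF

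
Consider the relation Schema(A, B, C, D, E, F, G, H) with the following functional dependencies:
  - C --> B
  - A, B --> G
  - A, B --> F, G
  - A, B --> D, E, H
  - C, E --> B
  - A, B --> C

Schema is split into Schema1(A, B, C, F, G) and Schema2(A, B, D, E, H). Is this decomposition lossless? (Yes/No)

Yes

The shared attributes are {A, B} and {A, B}⁺ = {A, B, C, D, E, F, G, H}.
This includes all of Schema1, so the common attributes are a superkey of Schema1 — the join is lossless.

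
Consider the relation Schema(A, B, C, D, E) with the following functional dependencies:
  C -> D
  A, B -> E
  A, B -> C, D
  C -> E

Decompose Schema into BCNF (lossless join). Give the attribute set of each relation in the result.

{A, B, C}; {C, D, E}

Candidate key of the original relation: {A, B}.
{A, B, C, D, E}: {C} determines {C, D, E} here but is not a superkey — split on C -> D, E, giving {C, D, E} and {A, B, C}.
{C, D, E} is in BCNF.
{A, B, C} is in BCNF.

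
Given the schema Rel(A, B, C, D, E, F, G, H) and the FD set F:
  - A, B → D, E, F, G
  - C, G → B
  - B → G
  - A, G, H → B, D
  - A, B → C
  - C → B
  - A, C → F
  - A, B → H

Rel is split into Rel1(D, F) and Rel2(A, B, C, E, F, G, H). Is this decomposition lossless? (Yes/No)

No

Common attributes: {F}; their closure is {F}.
Neither Rel1 nor Rel2 is contained in that closure, so the decomposition is lossy.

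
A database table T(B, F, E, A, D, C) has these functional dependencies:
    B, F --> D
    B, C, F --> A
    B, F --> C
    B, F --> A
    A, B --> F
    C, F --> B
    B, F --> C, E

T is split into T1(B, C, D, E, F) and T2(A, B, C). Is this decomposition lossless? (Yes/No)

The shared attributes are {B, C} and {B, C}⁺ = {B, C}.
The closure covers neither T1 nor T2 entirely; the join is not lossless.

No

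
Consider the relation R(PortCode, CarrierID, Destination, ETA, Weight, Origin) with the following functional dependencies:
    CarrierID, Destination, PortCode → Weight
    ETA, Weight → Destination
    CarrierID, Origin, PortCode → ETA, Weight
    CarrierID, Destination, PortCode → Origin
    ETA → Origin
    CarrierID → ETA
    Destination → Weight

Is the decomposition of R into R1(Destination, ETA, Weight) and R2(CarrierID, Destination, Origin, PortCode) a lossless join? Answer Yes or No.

No

The shared attributes are {Destination} and {Destination}⁺ = {Destination, Weight}.
Neither R1 nor R2 is contained in that closure, so the decomposition is lossy.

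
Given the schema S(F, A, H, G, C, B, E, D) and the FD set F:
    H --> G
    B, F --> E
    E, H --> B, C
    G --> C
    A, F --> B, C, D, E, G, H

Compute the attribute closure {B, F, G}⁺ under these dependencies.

Start with {B, F, G}.
B, F --> E applies; add {E} → now {B, E, F, G}.
G --> C applies; add {C} → now {B, C, E, F, G}.
No further FD applies.

{B, C, E, F, G}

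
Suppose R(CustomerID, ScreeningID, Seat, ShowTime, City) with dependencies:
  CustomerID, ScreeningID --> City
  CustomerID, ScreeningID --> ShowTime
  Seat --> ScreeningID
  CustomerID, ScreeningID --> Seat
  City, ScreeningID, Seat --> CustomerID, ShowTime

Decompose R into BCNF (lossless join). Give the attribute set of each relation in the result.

{City, CustomerID, Seat, ShowTime}; {ScreeningID, Seat}

Candidate keys of the original relation: {City, Seat}, {CustomerID, ScreeningID}, {CustomerID, Seat}.
Within {City, CustomerID, ScreeningID, Seat, ShowTime}: {Seat}⁺ ∩ {City, CustomerID, ScreeningID, Seat, ShowTime} = {ScreeningID, Seat}, not the whole set, so Seat --> ScreeningID violates BCNF; decompose into {ScreeningID, Seat} and {City, CustomerID, Seat, ShowTime}.
{ScreeningID, Seat}: every determinant is a superkey — BCNF.
{City, CustomerID, Seat, ShowTime}: every determinant is a superkey — BCNF.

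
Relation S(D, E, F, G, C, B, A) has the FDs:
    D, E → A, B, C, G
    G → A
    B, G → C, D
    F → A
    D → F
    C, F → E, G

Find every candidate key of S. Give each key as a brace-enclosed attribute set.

{B, G} is a candidate key since {B, G}⁺ = {A, B, C, D, E, F, G} covers every attribute.
{C, D} is a candidate key since {C, D}⁺ = {A, B, C, D, E, F, G} covers every attribute.
{D, E} is a candidate key since {D, E}⁺ = {A, B, C, D, E, F, G} covers every attribute.
{B, C, F} is a candidate key since {B, C, F}⁺ = {A, B, C, D, E, F, G} covers every attribute.
These are minimal and exhaustive — every other superkey contains one of them.

{B, C, F}, {B, G}, {C, D}, {D, E}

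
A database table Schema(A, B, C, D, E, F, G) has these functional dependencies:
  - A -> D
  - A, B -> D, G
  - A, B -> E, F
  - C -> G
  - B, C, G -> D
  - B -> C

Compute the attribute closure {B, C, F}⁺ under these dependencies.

{B, C, D, F, G}

Start with {B, C, F}.
C -> G applies; add {G} → now {B, C, F, G}.
B, C, G -> D applies; add {D} → now {B, C, D, F, G}.
No further FD applies.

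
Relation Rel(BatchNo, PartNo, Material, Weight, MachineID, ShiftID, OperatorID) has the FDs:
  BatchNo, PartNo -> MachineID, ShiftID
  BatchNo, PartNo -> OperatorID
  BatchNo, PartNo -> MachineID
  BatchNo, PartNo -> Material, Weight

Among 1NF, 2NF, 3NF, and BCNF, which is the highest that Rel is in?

BCNF

Candidate key: {BatchNo, PartNo}. Prime attributes: {BatchNo, PartNo}.
The left-hand side of every FD is a superkey, so BCNF is satisfied.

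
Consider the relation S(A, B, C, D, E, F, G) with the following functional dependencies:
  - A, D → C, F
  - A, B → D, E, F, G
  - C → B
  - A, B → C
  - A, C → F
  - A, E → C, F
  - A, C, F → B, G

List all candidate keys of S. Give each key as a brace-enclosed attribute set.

Attributes never on any right-hand side: {A} — every candidate key must contain it.
{A, B} is a candidate key since {A, B}⁺ = {A, B, C, D, E, F, G} covers every attribute.
{A, C} is a candidate key since {A, C}⁺ = {A, B, C, D, E, F, G} covers every attribute.
{A, D} is a candidate key since {A, D}⁺ = {A, B, C, D, E, F, G} covers every attribute.
{A, E} is a candidate key since {A, E}⁺ = {A, B, C, D, E, F, G} covers every attribute.
No proper subset of any of these is a key, and no other minimal superkey exists.

{A, B}, {A, C}, {A, D}, {A, E}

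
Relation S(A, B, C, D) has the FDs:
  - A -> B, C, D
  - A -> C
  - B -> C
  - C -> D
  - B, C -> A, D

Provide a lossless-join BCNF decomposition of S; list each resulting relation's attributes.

{A, B, C}; {C, D}

Candidate keys of the original relation: {A}, {B}.
{A, B, C, D}: {C} determines {C, D} here but is not a superkey — split on C -> D, giving {C, D} and {A, B, C}.
{C, D} is in BCNF.
{A, B, C} is in BCNF.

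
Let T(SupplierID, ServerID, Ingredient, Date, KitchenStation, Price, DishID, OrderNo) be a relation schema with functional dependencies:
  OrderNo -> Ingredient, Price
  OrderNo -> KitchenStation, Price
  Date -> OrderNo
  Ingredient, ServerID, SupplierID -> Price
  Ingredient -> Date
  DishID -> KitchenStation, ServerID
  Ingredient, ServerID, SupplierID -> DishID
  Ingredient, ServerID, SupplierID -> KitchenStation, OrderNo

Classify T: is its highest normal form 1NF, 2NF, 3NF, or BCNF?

1NF

Candidate keys: {Date, DishID, SupplierID}, {Date, ServerID, SupplierID}, {DishID, Ingredient, SupplierID}, {DishID, OrderNo, SupplierID}, {Ingredient, ServerID, SupplierID}, {OrderNo, ServerID, SupplierID}. Prime attributes: {Date, DishID, Ingredient, OrderNo, ServerID, SupplierID}.
OrderNo -> Ingredient, Price: {OrderNo}⁺ = {Date, Ingredient, KitchenStation, OrderNo, Price}, which is not all of the attributes, so the left side is not a superkey — BCNF is violated.
Because {Price} is non-prime and the left side of OrderNo -> Ingredient, Price is not a superkey, the relation is not in 3NF.
The proper key subset {Date} of {Date, DishID, SupplierID} determines non-prime {KitchenStation, Price}, so the relation is not even in 2NF.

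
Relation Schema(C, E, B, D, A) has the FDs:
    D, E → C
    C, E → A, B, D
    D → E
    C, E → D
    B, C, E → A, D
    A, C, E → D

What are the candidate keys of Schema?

{C, E}, {D}

{D} is a candidate key since {D}⁺ = {A, B, C, D, E} covers every attribute.
{C, E} is a candidate key since {C, E}⁺ = {A, B, C, D, E} covers every attribute.
Any other superkey properly contains one of these, so there are no further candidate keys.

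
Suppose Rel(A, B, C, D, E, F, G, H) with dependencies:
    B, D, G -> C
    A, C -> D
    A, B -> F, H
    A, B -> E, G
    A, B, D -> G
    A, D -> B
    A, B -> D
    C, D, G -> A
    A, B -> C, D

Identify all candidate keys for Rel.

{A, B}⁺ = {A, B, C, D, E, F, G, H}, which is every attribute, so {A, B} is a candidate key.
{A, C}⁺ = {A, B, C, D, E, F, G, H}, which is every attribute, so {A, C} is a candidate key.
{A, D}⁺ = {A, B, C, D, E, F, G, H}, which is every attribute, so {A, D} is a candidate key.
{B, D, G}⁺ = {A, B, C, D, E, F, G, H}, which is every attribute, so {B, D, G} is a candidate key.
{C, D, G}⁺ = {A, B, C, D, E, F, G, H}, which is every attribute, so {C, D, G} is a candidate key.
No proper subset of any of these is a key, and no other minimal superkey exists.

{A, B}, {A, C}, {A, D}, {B, D, G}, {C, D, G}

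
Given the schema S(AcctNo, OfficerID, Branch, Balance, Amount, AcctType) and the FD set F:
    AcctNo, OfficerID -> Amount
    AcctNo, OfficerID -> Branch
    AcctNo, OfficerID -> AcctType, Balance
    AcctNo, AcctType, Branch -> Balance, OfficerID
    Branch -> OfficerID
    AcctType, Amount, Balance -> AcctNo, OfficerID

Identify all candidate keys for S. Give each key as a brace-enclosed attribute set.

{AcctNo, Branch}, {AcctNo, OfficerID}, {AcctType, Amount, Balance}

{AcctNo, Branch} is a candidate key since {AcctNo, Branch}⁺ = {AcctNo, AcctType, Amount, Balance, Branch, OfficerID} covers every attribute.
{AcctNo, OfficerID} is a candidate key since {AcctNo, OfficerID}⁺ = {AcctNo, AcctType, Amount, Balance, Branch, OfficerID} covers every attribute.
{AcctType, Amount, Balance} is a candidate key since {AcctType, Amount, Balance}⁺ = {AcctNo, AcctType, Amount, Balance, Branch, OfficerID} covers every attribute.
Any other superkey properly contains one of these, so there are no further candidate keys.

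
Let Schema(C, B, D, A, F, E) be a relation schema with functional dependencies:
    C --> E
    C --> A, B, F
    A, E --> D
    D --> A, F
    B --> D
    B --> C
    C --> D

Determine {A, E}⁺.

Start with {A, E}.
A, E --> D applies; add {D} → now {A, D, E}.
D --> A, F applies; add {F} → now {A, D, E, F}.
No further FD applies.

{A, D, E, F}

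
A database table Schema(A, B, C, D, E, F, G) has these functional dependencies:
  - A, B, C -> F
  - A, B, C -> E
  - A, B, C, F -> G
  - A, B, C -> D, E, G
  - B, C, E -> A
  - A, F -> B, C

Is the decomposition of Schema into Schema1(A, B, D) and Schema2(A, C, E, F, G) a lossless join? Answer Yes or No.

No

The shared attributes are {A} and {A}⁺ = {A}.
Neither Schema1 nor Schema2 is contained in that closure, so the decomposition is lossy.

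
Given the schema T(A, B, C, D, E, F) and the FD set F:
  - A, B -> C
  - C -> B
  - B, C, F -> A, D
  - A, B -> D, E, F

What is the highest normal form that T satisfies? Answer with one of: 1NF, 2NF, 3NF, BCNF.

3NF

Candidate keys: {A, B}, {A, C}, {C, F}. Prime attributes: {A, B, C, F}.
C -> B: {C}⁺ = {B, C}, which is not all of the attributes, so the left side is not a superkey — BCNF is violated.
But every attribute on its right side ({B}) is prime, and the same holds for every other non-superkey FD, so 3NF still holds.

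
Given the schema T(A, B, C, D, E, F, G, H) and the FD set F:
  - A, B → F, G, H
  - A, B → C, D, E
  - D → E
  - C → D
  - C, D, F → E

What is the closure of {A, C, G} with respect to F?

Start with {A, C, G}.
C → D applies; add {D} → now {A, C, D, G}.
D → E applies; add {E} → now {A, C, D, E, G}.
No further FD applies.

{A, C, D, E, G}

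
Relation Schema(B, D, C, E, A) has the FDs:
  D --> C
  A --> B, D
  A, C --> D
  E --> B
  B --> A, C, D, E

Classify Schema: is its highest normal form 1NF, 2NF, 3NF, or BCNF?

2NF

Candidate keys: {A}, {B}, {E}. Prime attributes: {A, B, E}.
D --> C: {D}⁺ = {C, D}, which is not all of the attributes, so the left side is not a superkey — BCNF is violated.
D --> C determines the non-prime attribute {C} from a non-superkey — 3NF is violated.
With only single-attribute keys there can be no partial dependency, so 2NF holds.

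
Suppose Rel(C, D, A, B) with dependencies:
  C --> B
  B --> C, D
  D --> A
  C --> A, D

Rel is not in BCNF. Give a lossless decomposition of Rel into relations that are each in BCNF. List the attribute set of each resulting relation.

Candidate keys of the original relation: {B}, {C}.
{A, B, C, D}: {D} determines {A, D} here but is not a superkey — split on D --> A, giving {A, D} and {B, C, D}.
{A, D} is in BCNF.
{B, C, D} is in BCNF.

{A, D}; {B, C, D}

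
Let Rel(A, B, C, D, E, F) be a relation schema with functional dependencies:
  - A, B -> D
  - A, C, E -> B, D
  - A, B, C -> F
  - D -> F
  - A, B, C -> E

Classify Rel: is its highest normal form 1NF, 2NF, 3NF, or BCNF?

Candidate keys: {A, B, C}, {A, C, E}. Prime attributes: {A, B, C, E}.
For A, B -> D we have {A, B}⁺ = {A, B, D, F}; {A, B} is not a superkey, so BCNF fails.
A, B -> D determines the non-prime attribute {D} from a non-superkey — 3NF is violated.
{A, B} is a proper subset of the key {A, B, C}, and {A, B}⁺ contains the non-prime attributes {D, F} — a partial dependency, so 2NF is violated.

1NF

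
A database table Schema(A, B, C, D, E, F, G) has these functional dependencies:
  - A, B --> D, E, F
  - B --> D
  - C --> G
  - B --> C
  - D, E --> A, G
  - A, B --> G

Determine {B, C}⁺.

{B, C, D, G}

Start with {B, C}.
B --> D applies; add {D} → now {B, C, D}.
C --> G applies; add {G} → now {B, C, D, G}.
No further FD applies.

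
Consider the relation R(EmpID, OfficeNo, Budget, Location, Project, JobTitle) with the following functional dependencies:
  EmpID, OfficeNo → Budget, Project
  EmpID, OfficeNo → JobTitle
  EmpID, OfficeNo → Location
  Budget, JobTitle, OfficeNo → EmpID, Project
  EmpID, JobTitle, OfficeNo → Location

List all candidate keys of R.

No FD produces {OfficeNo}, so it must be in every candidate key.
{EmpID, OfficeNo}⁺ = {Budget, EmpID, JobTitle, Location, OfficeNo, Project}, which is every attribute, so {EmpID, OfficeNo} is a candidate key.
{Budget, JobTitle, OfficeNo}⁺ = {Budget, EmpID, JobTitle, Location, OfficeNo, Project}, which is every attribute, so {Budget, JobTitle, OfficeNo} is a candidate key.
Any other superkey properly contains one of these, so there are no further candidate keys.

{Budget, JobTitle, OfficeNo}, {EmpID, OfficeNo}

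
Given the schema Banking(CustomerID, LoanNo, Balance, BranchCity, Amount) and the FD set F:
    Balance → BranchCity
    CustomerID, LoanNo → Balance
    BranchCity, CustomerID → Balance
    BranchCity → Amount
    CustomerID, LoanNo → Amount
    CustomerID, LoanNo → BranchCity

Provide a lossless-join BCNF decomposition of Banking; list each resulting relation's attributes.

Candidate key of the original relation: {CustomerID, LoanNo}.
Within {Amount, Balance, BranchCity, CustomerID, LoanNo}: {Balance}⁺ ∩ {Amount, Balance, BranchCity, CustomerID, LoanNo} = {Amount, Balance, BranchCity}, not the whole set, so Balance → Amount, BranchCity violates BCNF; decompose into {Amount, Balance, BranchCity} and {Balance, CustomerID, LoanNo}.
Within {Amount, Balance, BranchCity}: {BranchCity}⁺ ∩ {Amount, Balance, BranchCity} = {Amount, BranchCity}, not the whole set, so BranchCity → Amount violates BCNF; decompose into {Amount, BranchCity} and {Balance, BranchCity}.
{Amount, BranchCity} is in BCNF.
{Balance, BranchCity} is in BCNF.
{Balance, CustomerID, LoanNo} is in BCNF.

{Amount, BranchCity}; {Balance, BranchCity}; {Balance, CustomerID, LoanNo}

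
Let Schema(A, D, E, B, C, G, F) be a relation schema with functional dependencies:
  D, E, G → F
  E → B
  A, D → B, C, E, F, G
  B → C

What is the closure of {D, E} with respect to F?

Start with {D, E}.
E → B applies; add {B} → now {B, D, E}.
B → C applies; add {C} → now {B, C, D, E}.
No further FD applies.

{B, C, D, E}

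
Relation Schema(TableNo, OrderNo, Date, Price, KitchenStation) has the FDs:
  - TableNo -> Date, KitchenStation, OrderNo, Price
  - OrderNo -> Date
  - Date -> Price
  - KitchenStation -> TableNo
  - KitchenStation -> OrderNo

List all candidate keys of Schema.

Closure of {KitchenStation} is {Date, KitchenStation, OrderNo, Price, TableNo}, the whole schema; {KitchenStation} is a candidate key.
Closure of {TableNo} is {Date, KitchenStation, OrderNo, Price, TableNo}, the whole schema; {TableNo} is a candidate key.
No proper subset of any of these is a key, and no other minimal superkey exists.

{KitchenStation}, {TableNo}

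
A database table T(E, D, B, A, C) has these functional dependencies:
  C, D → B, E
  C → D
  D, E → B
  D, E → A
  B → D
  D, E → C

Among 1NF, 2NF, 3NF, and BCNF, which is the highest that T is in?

3NF

Candidate keys: {B, E}, {C}, {D, E}. Prime attributes: {B, C, D, E}.
B → D: {B}⁺ = {B, D}, which is not all of the attributes, so the left side is not a superkey — BCNF is violated.
But every attribute on its right side ({D}) is prime, and the same holds for every other non-superkey FD, so 3NF still holds.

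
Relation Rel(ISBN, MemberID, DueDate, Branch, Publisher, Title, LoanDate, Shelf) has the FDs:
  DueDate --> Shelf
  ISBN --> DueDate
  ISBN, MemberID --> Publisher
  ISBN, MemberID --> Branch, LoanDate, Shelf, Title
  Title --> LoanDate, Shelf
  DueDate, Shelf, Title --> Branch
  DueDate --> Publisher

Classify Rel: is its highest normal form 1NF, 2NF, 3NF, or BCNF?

1NF

Candidate key: {ISBN, MemberID}. Prime attributes: {ISBN, MemberID}.
DueDate --> Shelf breaks BCNF: {DueDate}⁺ = {DueDate, Publisher, Shelf}, so {DueDate} is not a superkey.
DueDate --> Shelf has non-prime {Shelf} on the right and a non-superkey on the left, so 3NF fails.
{ISBN} is a proper subset of the key {ISBN, MemberID}, and {ISBN}⁺ contains the non-prime attributes {DueDate, Publisher, Shelf} — a partial dependency, so 2NF is violated.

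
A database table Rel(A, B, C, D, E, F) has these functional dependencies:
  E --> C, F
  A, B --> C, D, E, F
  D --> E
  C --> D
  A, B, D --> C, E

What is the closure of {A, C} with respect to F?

{A, C, D, E, F}

Start with {A, C}.
C --> D applies; add {D} → now {A, C, D}.
D --> E applies; add {E} → now {A, C, D, E}.
E --> C, F applies; add {F} → now {A, C, D, E, F}.
No further FD applies.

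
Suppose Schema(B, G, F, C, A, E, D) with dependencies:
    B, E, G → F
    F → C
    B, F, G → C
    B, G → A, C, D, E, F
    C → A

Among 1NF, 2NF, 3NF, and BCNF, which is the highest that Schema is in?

2NF

Candidate key: {B, G}. Prime attributes: {B, G}.
For F → C we have {F}⁺ = {A, C, F}; {F} is not a superkey, so BCNF fails.
F → C has non-prime {C} on the right and a non-superkey on the left, so 3NF fails.
No non-prime attribute depends on a proper subset of any candidate key, so 2NF holds.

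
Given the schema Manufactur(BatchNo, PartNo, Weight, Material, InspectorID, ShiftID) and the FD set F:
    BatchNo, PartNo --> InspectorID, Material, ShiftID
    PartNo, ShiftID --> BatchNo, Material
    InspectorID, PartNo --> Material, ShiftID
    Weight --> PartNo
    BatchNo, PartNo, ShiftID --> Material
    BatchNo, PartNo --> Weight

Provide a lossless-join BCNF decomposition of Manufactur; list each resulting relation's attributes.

Candidate keys of the original relation: {BatchNo, PartNo}, {BatchNo, Weight}, {InspectorID, PartNo}, {InspectorID, Weight}, {PartNo, ShiftID}, {ShiftID, Weight}.
Within {BatchNo, InspectorID, Material, PartNo, ShiftID, Weight}: {Weight}⁺ ∩ {BatchNo, InspectorID, Material, PartNo, ShiftID, Weight} = {PartNo, Weight}, not the whole set, so Weight --> PartNo violates BCNF; decompose into {PartNo, Weight} and {BatchNo, InspectorID, Material, ShiftID, Weight}.
{PartNo, Weight}: every determinant is a superkey — BCNF.
{BatchNo, InspectorID, Material, ShiftID, Weight}: every determinant is a superkey — BCNF.

{BatchNo, InspectorID, Material, ShiftID, Weight}; {PartNo, Weight}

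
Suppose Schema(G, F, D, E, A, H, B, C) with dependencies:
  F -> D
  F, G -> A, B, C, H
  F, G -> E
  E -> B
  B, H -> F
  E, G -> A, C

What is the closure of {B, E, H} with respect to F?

{B, D, E, F, H}

Start with {B, E, H}.
B, H -> F applies; add {F} → now {B, E, F, H}.
F -> D applies; add {D} → now {B, D, E, F, H}.
No further FD applies.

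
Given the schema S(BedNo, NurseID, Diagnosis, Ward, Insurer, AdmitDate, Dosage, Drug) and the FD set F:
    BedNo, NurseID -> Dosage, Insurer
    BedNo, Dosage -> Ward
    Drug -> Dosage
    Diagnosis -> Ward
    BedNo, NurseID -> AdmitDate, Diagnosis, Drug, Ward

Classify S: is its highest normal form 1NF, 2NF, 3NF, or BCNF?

2NF

Candidate key: {BedNo, NurseID}. Prime attributes: {BedNo, NurseID}.
For BedNo, Dosage -> Ward we have {BedNo, Dosage}⁺ = {BedNo, Dosage, Ward}; {BedNo, Dosage} is not a superkey, so BCNF fails.
Because {Ward} is non-prime and the left side of BedNo, Dosage -> Ward is not a superkey, the relation is not in 3NF.
No non-prime attribute depends on a proper subset of any candidate key, so 2NF holds.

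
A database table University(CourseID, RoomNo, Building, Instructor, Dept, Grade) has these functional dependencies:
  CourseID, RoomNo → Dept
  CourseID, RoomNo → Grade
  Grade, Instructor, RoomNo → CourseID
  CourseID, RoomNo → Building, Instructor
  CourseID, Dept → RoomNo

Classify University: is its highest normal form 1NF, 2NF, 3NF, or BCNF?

Candidate keys: {CourseID, Dept}, {CourseID, RoomNo}, {Grade, Instructor, RoomNo}. Prime attributes: {CourseID, Dept, Grade, Instructor, RoomNo}.
Each dependency's left side is a superkey — BCNF holds.

BCNF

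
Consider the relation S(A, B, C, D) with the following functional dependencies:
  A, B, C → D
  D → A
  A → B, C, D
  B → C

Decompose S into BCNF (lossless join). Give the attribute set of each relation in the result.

{A, B, D}; {B, C}

Candidate keys of the original relation: {A}, {D}.
{A, B, C, D}: {B} determines {B, C} here but is not a superkey — split on B → C, giving {B, C} and {A, B, D}.
{B, C}: every determinant is a superkey — BCNF.
{A, B, D}: every determinant is a superkey — BCNF.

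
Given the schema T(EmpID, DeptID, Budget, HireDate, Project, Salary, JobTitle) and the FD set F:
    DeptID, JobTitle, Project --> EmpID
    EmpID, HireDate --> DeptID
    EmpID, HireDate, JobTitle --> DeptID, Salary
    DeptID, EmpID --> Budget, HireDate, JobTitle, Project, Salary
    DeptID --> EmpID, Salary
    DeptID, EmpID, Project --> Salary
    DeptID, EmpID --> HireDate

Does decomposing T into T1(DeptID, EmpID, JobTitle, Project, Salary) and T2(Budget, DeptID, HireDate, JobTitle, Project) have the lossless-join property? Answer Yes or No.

Common attributes: {DeptID, JobTitle, Project}; their closure is {Budget, DeptID, EmpID, HireDate, JobTitle, Project, Salary}.
T1 is contained in that closure, so T1 ∩ T2 --> T1 holds and the join is lossless.

Yes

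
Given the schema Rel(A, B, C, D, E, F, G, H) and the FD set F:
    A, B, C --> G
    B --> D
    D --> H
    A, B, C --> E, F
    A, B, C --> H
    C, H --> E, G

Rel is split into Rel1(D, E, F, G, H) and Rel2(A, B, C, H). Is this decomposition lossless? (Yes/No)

No

Common attributes: {H}; their closure is {H}.
Rel1 ⊄ {H} and Rel2 ⊄ {H}, so the split is lossy.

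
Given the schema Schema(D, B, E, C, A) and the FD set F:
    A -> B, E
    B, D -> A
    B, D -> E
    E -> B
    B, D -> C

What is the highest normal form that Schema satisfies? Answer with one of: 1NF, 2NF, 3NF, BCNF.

3NF

Candidate keys: {A, D}, {B, D}, {D, E}. Prime attributes: {A, B, D, E}.
A -> B, E: {A}⁺ = {A, B, E}, which is not all of the attributes, so the left side is not a superkey — BCNF is violated.
Its right-hand attributes {B, E} are all prime, as are those of every other non-superkey FD — the relation is in 3NF.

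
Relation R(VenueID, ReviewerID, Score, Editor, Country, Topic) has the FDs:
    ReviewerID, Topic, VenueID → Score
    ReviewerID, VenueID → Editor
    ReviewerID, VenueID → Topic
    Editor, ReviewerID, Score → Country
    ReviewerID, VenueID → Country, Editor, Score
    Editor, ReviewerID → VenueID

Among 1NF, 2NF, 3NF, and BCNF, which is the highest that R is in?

Candidate keys: {Editor, ReviewerID}, {ReviewerID, VenueID}. Prime attributes: {Editor, ReviewerID, VenueID}.
Each dependency's left side is a superkey — BCNF holds.

BCNF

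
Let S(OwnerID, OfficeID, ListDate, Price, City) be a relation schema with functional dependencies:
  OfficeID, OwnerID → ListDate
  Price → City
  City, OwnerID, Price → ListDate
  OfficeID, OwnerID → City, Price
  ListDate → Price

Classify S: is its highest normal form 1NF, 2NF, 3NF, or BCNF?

2NF

Candidate key: {OfficeID, OwnerID}. Prime attributes: {OfficeID, OwnerID}.
Price → City: {Price}⁺ = {City, Price}, which is not all of the attributes, so the left side is not a superkey — BCNF is violated.
Price → City has non-prime {City} on the right and a non-superkey on the left, so 3NF fails.
No proper subset of a key has a non-prime attribute in its closure, so there is no partial dependency; 2NF holds.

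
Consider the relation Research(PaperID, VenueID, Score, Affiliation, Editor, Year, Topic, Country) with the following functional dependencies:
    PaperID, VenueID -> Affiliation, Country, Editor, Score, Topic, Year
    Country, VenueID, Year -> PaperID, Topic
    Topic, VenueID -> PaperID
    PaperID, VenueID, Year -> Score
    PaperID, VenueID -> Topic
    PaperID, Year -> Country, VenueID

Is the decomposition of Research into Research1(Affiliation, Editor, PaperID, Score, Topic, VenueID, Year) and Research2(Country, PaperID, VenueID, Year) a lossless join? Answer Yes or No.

Yes

The shared attributes are {PaperID, VenueID, Year} and {PaperID, VenueID, Year}⁺ = {Affiliation, Country, Editor, PaperID, Score, Topic, VenueID, Year}.
Research1 is contained in that closure, so Research1 ∩ Research2 -> Research1 holds and the join is lossless.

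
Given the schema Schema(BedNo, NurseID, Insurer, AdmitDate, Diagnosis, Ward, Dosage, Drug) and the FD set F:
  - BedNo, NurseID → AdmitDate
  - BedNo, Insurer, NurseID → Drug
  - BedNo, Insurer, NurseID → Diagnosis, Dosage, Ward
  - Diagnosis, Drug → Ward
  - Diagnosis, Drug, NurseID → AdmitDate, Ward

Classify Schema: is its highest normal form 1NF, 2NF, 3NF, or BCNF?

Candidate key: {BedNo, Insurer, NurseID}. Prime attributes: {BedNo, Insurer, NurseID}.
BedNo, NurseID → AdmitDate breaks BCNF: {BedNo, NurseID}⁺ = {AdmitDate, BedNo, NurseID}, so {BedNo, NurseID} is not a superkey.
BedNo, NurseID → AdmitDate determines the non-prime attribute {AdmitDate} from a non-superkey — 3NF is violated.
Since {BedNo, NurseID} ⊂ {BedNo, Insurer, NurseID} and {BedNo, NurseID}⁺ ⊇ {AdmitDate} with {AdmitDate} non-prime, there is a partial dependency; 2NF fails.

1NF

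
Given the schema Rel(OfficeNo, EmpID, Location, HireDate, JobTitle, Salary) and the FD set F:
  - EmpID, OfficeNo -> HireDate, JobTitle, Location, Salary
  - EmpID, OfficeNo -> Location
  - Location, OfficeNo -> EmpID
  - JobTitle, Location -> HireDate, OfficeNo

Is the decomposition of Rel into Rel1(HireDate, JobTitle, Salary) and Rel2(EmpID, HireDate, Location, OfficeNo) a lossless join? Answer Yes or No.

The shared attributes are {HireDate} and {HireDate}⁺ = {HireDate}.
Rel1 ⊄ {HireDate} and Rel2 ⊄ {HireDate}, so the split is lossy.

No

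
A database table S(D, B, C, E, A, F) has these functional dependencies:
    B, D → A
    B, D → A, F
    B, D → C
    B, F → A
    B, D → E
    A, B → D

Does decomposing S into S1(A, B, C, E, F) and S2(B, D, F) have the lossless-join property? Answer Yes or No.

Yes

S1 ∩ S2 = {B, F}; its closure under F is {A, B, C, D, E, F}.
S1 is contained in that closure, so S1 ∩ S2 → S1 holds and the join is lossless.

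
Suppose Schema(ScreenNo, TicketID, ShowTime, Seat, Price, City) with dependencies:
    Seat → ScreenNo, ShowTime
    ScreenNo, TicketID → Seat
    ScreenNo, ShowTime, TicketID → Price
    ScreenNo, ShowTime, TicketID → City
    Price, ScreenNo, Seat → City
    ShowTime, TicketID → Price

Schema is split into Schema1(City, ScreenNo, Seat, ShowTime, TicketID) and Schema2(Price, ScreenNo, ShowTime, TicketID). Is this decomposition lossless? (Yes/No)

The shared attributes are {ScreenNo, ShowTime, TicketID} and {ScreenNo, ShowTime, TicketID}⁺ = {City, Price, ScreenNo, Seat, ShowTime, TicketID}.
Since Schema1 ⊆ {City, Price, ScreenNo, Seat, ShowTime, TicketID}, the intersection is a superkey of Schema1; the decomposition is lossless.

Yes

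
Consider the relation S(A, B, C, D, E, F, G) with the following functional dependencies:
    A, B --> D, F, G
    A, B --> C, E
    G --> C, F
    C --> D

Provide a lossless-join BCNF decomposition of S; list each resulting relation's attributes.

Candidate key of the original relation: {A, B}.
{A, B, C, D, E, F, G}: {G} determines {C, D, F, G} here but is not a superkey — split on G --> C, D, F, giving {C, D, F, G} and {A, B, E, G}.
{C, D, F, G}: {C} determines {C, D} here but is not a superkey — split on C --> D, giving {C, D} and {C, F, G}.
{C, D} is in BCNF.
{C, F, G} is in BCNF.
{A, B, E, G} is in BCNF.

{A, B, E, G}; {C, D}; {C, F, G}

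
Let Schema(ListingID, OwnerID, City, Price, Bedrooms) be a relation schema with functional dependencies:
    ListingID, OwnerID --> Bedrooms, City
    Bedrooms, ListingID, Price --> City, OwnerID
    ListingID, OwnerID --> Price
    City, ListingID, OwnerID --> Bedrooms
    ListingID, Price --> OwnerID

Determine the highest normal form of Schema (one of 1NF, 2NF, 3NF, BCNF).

BCNF

Candidate keys: {ListingID, OwnerID}, {ListingID, Price}. Prime attributes: {ListingID, OwnerID, Price}.
Each dependency's left side is a superkey — BCNF holds.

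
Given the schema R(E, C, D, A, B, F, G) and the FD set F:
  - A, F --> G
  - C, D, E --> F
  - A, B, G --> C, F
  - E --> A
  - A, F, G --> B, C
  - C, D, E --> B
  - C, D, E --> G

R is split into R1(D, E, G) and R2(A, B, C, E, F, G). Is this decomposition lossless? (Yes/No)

The shared attributes are {E, G} and {E, G}⁺ = {A, E, G}.
R1 ⊄ {A, E, G} and R2 ⊄ {A, E, G}, so the split is lossy.

No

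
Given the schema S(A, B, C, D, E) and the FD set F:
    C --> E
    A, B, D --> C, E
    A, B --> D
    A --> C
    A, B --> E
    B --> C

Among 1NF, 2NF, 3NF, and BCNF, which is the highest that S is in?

Candidate key: {A, B}. Prime attributes: {A, B}.
For C --> E we have {C}⁺ = {C, E}; {C} is not a superkey, so BCNF fails.
Because {E} is non-prime and the left side of C --> E is not a superkey, the relation is not in 3NF.
The proper key subset {A} of {A, B} determines non-prime {C, E}, so the relation is not even in 2NF.

1NF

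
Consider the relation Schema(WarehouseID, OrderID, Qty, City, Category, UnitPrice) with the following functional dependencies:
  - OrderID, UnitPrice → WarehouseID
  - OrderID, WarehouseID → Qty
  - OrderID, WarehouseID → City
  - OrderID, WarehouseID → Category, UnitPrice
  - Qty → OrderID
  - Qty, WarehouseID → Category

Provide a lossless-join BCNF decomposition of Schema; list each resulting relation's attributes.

Candidate keys of the original relation: {OrderID, UnitPrice}, {OrderID, WarehouseID}, {Qty, UnitPrice}, {Qty, WarehouseID}.
Within {Category, City, OrderID, Qty, UnitPrice, WarehouseID}: {Qty}⁺ ∩ {Category, City, OrderID, Qty, UnitPrice, WarehouseID} = {OrderID, Qty}, not the whole set, so Qty → OrderID violates BCNF; decompose into {OrderID, Qty} and {Category, City, Qty, UnitPrice, WarehouseID}.
{OrderID, Qty} has no BCNF violation.
{Category, City, Qty, UnitPrice, WarehouseID} has no BCNF violation.

{Category, City, Qty, UnitPrice, WarehouseID}; {OrderID, Qty}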